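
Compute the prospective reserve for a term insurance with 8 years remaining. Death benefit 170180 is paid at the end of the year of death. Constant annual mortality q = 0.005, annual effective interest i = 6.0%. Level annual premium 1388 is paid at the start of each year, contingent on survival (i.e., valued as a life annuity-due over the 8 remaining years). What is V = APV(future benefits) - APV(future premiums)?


v = 1/(1+i) = 0.943396
APV(future benefits) per unit = sum_{k=0}^{7} k_p_x * q * v^(k+1) = 0.030558
APV(future benefits) = 170180 * 0.030558 = 5200.2989
Life annuity-due factor ä_{x:8} = sum_{k=0}^{7} k_p_x * v^k = 6.478219
APV(future premiums) = 1388 * 6.478219 = 8991.7684
V = 5200.2989 - 8991.7684
= -3791.4695


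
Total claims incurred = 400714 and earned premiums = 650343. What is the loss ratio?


Loss ratio = claims / premiums
= 400714 / 650343
= 0.6162


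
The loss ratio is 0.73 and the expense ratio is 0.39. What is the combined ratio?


Combined ratio = loss ratio + expense ratio
= 0.73 + 0.39
= 1.12


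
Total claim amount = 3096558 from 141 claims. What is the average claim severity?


severity = total / number
= 3096558 / 141
= 21961.4043


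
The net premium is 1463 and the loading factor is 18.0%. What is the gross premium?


Gross = net * (1 + loading)
= 1463 * (1 + 0.18)
= 1463 * 1.18
= 1726.34


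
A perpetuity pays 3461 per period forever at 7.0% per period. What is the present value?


PV = PMT / i
= 3461 / 0.07
= 49442.8571


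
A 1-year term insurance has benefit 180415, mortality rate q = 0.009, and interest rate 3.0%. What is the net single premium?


NSP = benefit * q * v
v = 1/(1+i) = 0.970874
NSP = 180415 * 0.009 * 0.970874
= 1576.4417


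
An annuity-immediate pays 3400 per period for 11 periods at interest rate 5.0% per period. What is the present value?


PV = PMT * (1 - (1+i)^(-n)) / i
= 3400 * (1 - (1+0.05)^(-11)) / 0.05
= 3400 * (1 - 0.584679) / 0.05
= 3400 * 8.306414
= 28241.8083


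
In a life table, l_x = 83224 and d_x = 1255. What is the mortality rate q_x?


q_x = d_x / l_x
= 1255 / 83224
= 0.0151


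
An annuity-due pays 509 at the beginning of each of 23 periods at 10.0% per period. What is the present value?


PV_due = PMT * (1-(1+i)^(-n))/i * (1+i)
PV_immediate = 4521.5582
PV_due = 4521.5582 * 1.1
= 4973.714


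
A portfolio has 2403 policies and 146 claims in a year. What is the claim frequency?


frequency = claims / policies
= 146 / 2403
= 0.0608


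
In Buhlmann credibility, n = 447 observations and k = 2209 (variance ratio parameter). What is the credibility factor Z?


Z = n / (n + k)
= 447 / (447 + 2209)
= 447 / 2656
= 0.1683


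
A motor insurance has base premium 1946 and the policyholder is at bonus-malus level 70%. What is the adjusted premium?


adjusted = base * BM_level / 100
= 1946 * 70 / 100
= 1946 * 0.7
= 1362.2


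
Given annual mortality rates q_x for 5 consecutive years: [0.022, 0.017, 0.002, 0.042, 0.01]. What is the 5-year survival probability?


p_k = 1 - q_k for each year
Survival = product of (1 - q_k)
= 0.978 * 0.983 * 0.998 * 0.958 * 0.99
= 0.91


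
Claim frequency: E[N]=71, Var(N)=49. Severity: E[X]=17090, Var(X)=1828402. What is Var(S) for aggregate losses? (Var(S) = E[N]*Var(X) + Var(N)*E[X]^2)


Var(S) = E[N]*Var(X) + Var(N)*E[X]^2
= 71*1828402 + 49*17090^2
= 129816542 + 14311336900
= 1.4441e+10


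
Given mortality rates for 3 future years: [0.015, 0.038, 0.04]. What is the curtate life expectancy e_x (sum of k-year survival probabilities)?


e_x = sum_{k=1}^{n} k_p_x
k_p_x values:
  1_p_x = 0.985
  2_p_x = 0.94757
  3_p_x = 0.909667
e_x = 2.8422


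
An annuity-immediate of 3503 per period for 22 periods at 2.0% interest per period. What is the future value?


FV = PMT * ((1+i)^n - 1) / i
= 3503 * ((1.02)^22 - 1) / 0.02
= 3503 * (1.54598 - 1) / 0.02
= 95628.3393


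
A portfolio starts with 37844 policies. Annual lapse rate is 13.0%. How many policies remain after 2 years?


remaining = initial * (1 - lapse)^years
= 37844 * (1 - 0.13)^2
= 37844 * 0.7569
= 28644.1236


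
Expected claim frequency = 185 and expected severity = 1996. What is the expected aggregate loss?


E[S] = E[N] * E[X]
= 185 * 1996
= 369260


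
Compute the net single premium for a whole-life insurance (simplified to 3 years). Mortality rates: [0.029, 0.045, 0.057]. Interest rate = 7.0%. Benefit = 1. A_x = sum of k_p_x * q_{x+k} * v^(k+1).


v = 0.934579
Year 0: k_p_x=1.0, q=0.029, term=0.027103
Year 1: k_p_x=0.971, q=0.045, term=0.038165
Year 2: k_p_x=0.927305, q=0.057, term=0.043147
A_x = 0.1084


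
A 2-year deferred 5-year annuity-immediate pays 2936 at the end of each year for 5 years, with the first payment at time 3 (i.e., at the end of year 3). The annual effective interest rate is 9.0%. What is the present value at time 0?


PV at time 2 of the 5-year annuity-immediate:
a_n = 2936 * (1-(1+0.09)^(-5))/0.09 = 11420.0161
Discount back 2 years to time 0:
PV = 11420.0161 * (1+0.09)^(-2)
= 11420.0161 * 0.84168
= 9611.9991


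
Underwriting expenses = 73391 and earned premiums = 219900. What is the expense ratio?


Expense ratio = expenses / premiums
= 73391 / 219900
= 0.3337


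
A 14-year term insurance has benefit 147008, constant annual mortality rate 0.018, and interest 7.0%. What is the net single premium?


NSP = benefit * sum_{k=0}^{n-1} k_p_x * q * v^(k+1)
With constant q=0.018, v=0.934579
Sum = 0.143031
NSP = 147008 * 0.143031
= 21026.6888


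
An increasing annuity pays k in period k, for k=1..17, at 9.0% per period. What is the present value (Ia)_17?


(Ia)_n = sum_{k=1}^{n} k * v^k, v = 1/(1+i)
v = 0.917431
Sum computed term by term:
(Ia)_17 = 59.8257


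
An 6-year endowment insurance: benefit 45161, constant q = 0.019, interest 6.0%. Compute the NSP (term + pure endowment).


Term component = 4037.0366
Pure endowment = 6_p_x * v^6 * benefit = 0.89128 * 0.704961 * 45161 = 28375.4268
NSP = 32412.4634


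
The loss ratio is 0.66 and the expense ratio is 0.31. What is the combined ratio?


Combined ratio = loss ratio + expense ratio
= 0.66 + 0.31
= 0.97


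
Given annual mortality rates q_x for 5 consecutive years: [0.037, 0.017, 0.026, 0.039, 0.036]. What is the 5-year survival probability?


p_k = 1 - q_k for each year
Survival = product of (1 - q_k)
= 0.963 * 0.983 * 0.974 * 0.961 * 0.964
= 0.8542


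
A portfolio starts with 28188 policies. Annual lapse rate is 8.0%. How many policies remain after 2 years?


remaining = initial * (1 - lapse)^years
= 28188 * (1 - 0.08)^2
= 28188 * 0.8464
= 23858.3232


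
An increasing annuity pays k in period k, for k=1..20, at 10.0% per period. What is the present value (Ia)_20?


(Ia)_n = sum_{k=1}^{n} k * v^k, v = 1/(1+i)
v = 0.909091
Sum computed term by term:
(Ia)_20 = 63.9205


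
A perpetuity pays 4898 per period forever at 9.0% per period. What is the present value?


PV = PMT / i
= 4898 / 0.09
= 54422.2222


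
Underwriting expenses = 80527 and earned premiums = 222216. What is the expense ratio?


Expense ratio = expenses / premiums
= 80527 / 222216
= 0.3624


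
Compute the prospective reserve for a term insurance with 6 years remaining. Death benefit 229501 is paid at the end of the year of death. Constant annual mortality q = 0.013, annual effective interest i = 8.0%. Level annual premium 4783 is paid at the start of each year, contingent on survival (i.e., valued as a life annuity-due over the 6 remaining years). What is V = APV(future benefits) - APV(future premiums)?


v = 1/(1+i) = 0.925926
APV(future benefits) per unit = sum_{k=0}^{5} k_p_x * q * v^(k+1) = 0.058348
APV(future benefits) = 229501 * 0.058348 = 13390.9542
Life annuity-due factor ä_{x:6} = sum_{k=0}^{5} k_p_x * v^k = 4.847383
APV(future premiums) = 4783 * 4.847383 = 23185.0334
V = 13390.9542 - 23185.0334
= -9794.0792


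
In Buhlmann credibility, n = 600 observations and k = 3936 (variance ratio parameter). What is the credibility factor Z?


Z = n / (n + k)
= 600 / (600 + 3936)
= 600 / 4536
= 0.1323


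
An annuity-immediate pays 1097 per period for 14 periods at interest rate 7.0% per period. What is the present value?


PV = PMT * (1 - (1+i)^(-n)) / i
= 1097 * (1 - (1+0.07)^(-14)) / 0.07
= 1097 * (1 - 0.387817) / 0.07
= 1097 * 8.745468
= 9593.7784


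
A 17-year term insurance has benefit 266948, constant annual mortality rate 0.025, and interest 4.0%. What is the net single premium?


NSP = benefit * sum_{k=0}^{n-1} k_p_x * q * v^(k+1)
With constant q=0.025, v=0.961538
Sum = 0.256223
NSP = 266948 * 0.256223
= 68398.2896


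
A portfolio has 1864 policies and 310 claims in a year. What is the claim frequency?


frequency = claims / policies
= 310 / 1864
= 0.1663


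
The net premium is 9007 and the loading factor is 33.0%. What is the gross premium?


Gross = net * (1 + loading)
= 9007 * (1 + 0.33)
= 9007 * 1.33
= 11979.31


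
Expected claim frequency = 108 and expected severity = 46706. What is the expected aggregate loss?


E[S] = E[N] * E[X]
= 108 * 46706
= 5.0442e+06


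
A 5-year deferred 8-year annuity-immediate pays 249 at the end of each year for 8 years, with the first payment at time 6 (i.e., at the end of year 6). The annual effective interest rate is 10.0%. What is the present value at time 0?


PV at time 5 of the 8-year annuity-immediate:
a_n = 249 * (1-(1+0.1)^(-8))/0.1 = 1328.3966
Discount back 5 years to time 0:
PV = 1328.3966 * (1+0.1)^(-5)
= 1328.3966 * 0.620921
= 824.8298


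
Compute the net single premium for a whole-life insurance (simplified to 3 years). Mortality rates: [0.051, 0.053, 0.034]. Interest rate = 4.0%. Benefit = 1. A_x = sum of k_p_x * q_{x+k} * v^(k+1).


v = 0.961538
Year 0: k_p_x=1.0, q=0.051, term=0.049038
Year 1: k_p_x=0.949, q=0.053, term=0.046502
Year 2: k_p_x=0.898703, q=0.034, term=0.027164
A_x = 0.1227


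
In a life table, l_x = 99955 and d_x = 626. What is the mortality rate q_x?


q_x = d_x / l_x
= 626 / 99955
= 0.0063


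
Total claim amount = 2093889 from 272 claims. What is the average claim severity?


severity = total / number
= 2093889 / 272
= 7698.1213


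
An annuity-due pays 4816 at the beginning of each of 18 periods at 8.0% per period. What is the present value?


PV_due = PMT * (1-(1+i)^(-n))/i * (1+i)
PV_immediate = 45135.0084
PV_due = 45135.0084 * 1.08
= 48745.8091


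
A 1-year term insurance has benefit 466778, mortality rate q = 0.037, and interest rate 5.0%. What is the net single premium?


NSP = benefit * q * v
v = 1/(1+i) = 0.952381
NSP = 466778 * 0.037 * 0.952381
= 16448.3676


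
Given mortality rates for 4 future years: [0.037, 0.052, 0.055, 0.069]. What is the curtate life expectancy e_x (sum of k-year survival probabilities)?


e_x = sum_{k=1}^{n} k_p_x
k_p_x values:
  1_p_x = 0.963
  2_p_x = 0.912924
  3_p_x = 0.862713
  4_p_x = 0.803186
e_x = 3.5418


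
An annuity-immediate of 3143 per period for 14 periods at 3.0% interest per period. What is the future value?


FV = PMT * ((1+i)^n - 1) / i
= 3143 * ((1.03)^14 - 1) / 0.03
= 3143 * (1.51259 - 1) / 0.03
= 53702.3168


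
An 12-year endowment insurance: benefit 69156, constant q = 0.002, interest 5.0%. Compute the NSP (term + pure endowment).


Term component = 1213.9023
Pure endowment = 12_p_x * v^12 * benefit = 0.976262 * 0.556837 * 69156 = 37594.5397
NSP = 38808.4421


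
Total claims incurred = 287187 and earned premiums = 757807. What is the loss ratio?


Loss ratio = claims / premiums
= 287187 / 757807
= 0.379


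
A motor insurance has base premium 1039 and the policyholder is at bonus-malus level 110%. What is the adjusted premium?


adjusted = base * BM_level / 100
= 1039 * 110 / 100
= 1039 * 1.1
= 1142.9


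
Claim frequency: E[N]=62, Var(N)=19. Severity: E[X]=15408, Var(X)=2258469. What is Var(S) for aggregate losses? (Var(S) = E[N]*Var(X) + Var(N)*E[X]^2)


Var(S) = E[N]*Var(X) + Var(N)*E[X]^2
= 62*2258469 + 19*15408^2
= 140025078 + 4510722816
= 4.6507e+09


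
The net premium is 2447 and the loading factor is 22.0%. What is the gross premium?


Gross = net * (1 + loading)
= 2447 * (1 + 0.22)
= 2447 * 1.22
= 2985.34


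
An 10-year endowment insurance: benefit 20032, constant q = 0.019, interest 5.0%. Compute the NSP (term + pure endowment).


Term component = 2720.7742
Pure endowment = 10_p_x * v^10 * benefit = 0.825449 * 0.613913 * 20032 = 10151.2937
NSP = 12872.0679


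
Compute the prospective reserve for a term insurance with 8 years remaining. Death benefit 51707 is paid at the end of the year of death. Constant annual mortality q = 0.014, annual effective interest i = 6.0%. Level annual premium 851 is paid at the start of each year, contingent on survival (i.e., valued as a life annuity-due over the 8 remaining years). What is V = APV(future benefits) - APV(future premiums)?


v = 1/(1+i) = 0.943396
APV(future benefits) per unit = sum_{k=0}^{7} k_p_x * q * v^(k+1) = 0.08315
APV(future benefits) = 51707 * 0.08315 = 4299.4583
Life annuity-due factor ä_{x:8} = sum_{k=0}^{7} k_p_x * v^k = 6.295674
APV(future premiums) = 851 * 6.295674 = 5357.6186
V = 4299.4583 - 5357.6186
= -1058.1603


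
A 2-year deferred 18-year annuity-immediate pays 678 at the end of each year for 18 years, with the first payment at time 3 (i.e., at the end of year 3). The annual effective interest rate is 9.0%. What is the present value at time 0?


PV at time 2 of the 18-year annuity-immediate:
a_n = 678 * (1-(1+0.09)^(-18))/0.09 = 5936.3138
Discount back 2 years to time 0:
PV = 5936.3138 * (1+0.09)^(-2)
= 5936.3138 * 0.84168
= 4996.4766


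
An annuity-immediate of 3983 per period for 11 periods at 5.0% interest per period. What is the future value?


FV = PMT * ((1+i)^n - 1) / i
= 3983 * ((1.05)^11 - 1) / 0.05
= 3983 * (1.710339 - 1) / 0.05
= 56585.6333


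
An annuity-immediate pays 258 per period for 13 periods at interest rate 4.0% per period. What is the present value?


PV = PMT * (1 - (1+i)^(-n)) / i
= 258 * (1 - (1+0.04)^(-13)) / 0.04
= 258 * (1 - 0.600574) / 0.04
= 258 * 9.985648
= 2576.2971


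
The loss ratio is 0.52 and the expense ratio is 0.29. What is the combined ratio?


Combined ratio = loss ratio + expense ratio
= 0.52 + 0.29
= 0.81


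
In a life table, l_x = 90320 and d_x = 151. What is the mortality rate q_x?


q_x = d_x / l_x
= 151 / 90320
= 0.0017


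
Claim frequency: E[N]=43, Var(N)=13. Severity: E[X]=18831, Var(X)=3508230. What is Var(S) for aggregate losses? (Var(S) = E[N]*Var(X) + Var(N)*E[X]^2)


Var(S) = E[N]*Var(X) + Var(N)*E[X]^2
= 43*3508230 + 13*18831^2
= 150853890 + 4609885293
= 4.7607e+09


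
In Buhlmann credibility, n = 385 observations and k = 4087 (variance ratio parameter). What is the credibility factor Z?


Z = n / (n + k)
= 385 / (385 + 4087)
= 385 / 4472
= 0.0861


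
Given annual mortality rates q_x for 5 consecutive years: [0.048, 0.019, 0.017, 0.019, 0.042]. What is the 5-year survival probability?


p_k = 1 - q_k for each year
Survival = product of (1 - q_k)
= 0.952 * 0.981 * 0.983 * 0.981 * 0.958
= 0.8628


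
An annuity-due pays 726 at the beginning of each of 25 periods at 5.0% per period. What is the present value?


PV_due = PMT * (1-(1+i)^(-n))/i * (1+i)
PV_immediate = 10232.2038
PV_due = 10232.2038 * 1.05
= 10743.8139


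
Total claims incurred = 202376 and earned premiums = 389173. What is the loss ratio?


Loss ratio = claims / premiums
= 202376 / 389173
= 0.52


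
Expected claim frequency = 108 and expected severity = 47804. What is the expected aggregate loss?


E[S] = E[N] * E[X]
= 108 * 47804
= 5.1628e+06


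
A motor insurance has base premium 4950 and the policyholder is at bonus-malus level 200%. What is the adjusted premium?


adjusted = base * BM_level / 100
= 4950 * 200 / 100
= 4950 * 2.0
= 9900.0


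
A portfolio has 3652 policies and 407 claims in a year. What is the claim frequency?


frequency = claims / policies
= 407 / 3652
= 0.1114


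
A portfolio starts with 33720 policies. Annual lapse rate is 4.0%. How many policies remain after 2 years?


remaining = initial * (1 - lapse)^years
= 33720 * (1 - 0.04)^2
= 33720 * 0.9216
= 31076.352


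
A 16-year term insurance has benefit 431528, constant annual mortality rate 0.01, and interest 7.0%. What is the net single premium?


NSP = benefit * sum_{k=0}^{n-1} k_p_x * q * v^(k+1)
With constant q=0.01, v=0.934579
Sum = 0.088948
NSP = 431528 * 0.088948
= 38383.4336


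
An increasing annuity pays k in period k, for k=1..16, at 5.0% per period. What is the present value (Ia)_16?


(Ia)_n = sum_{k=1}^{n} k * v^k, v = 1/(1+i)
v = 0.952381
Sum computed term by term:
(Ia)_16 = 80.9975


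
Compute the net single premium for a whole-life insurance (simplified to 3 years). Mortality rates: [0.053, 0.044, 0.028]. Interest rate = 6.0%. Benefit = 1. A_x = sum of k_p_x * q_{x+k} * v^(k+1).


v = 0.943396
Year 0: k_p_x=1.0, q=0.053, term=0.05
Year 1: k_p_x=0.947, q=0.044, term=0.037084
Year 2: k_p_x=0.905332, q=0.028, term=0.021284
A_x = 0.1084


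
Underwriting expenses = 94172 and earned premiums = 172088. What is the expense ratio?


Expense ratio = expenses / premiums
= 94172 / 172088
= 0.5472


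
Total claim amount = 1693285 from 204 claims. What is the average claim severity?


severity = total / number
= 1693285 / 204
= 8300.4167


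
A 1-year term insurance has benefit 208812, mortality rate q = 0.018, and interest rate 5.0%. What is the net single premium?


NSP = benefit * q * v
v = 1/(1+i) = 0.952381
NSP = 208812 * 0.018 * 0.952381
= 3579.6343


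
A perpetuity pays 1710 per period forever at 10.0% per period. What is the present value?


PV = PMT / i
= 1710 / 0.1
= 17100.0


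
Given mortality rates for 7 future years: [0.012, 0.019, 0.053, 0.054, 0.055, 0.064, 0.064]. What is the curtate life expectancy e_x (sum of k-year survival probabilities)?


e_x = sum_{k=1}^{n} k_p_x
k_p_x values:
  1_p_x = 0.988
  2_p_x = 0.969228
  3_p_x = 0.917859
  4_p_x = 0.868295
  5_p_x = 0.820538
  6_p_x = 0.768024
  7_p_x = 0.71887
e_x = 6.0508


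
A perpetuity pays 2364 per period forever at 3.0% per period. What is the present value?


PV = PMT / i
= 2364 / 0.03
= 78800.0


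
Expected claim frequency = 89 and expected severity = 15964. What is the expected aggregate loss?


E[S] = E[N] * E[X]
= 89 * 15964
= 1.4208e+06


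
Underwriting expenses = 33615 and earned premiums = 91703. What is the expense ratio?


Expense ratio = expenses / premiums
= 33615 / 91703
= 0.3666


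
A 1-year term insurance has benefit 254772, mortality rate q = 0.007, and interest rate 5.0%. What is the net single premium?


NSP = benefit * q * v
v = 1/(1+i) = 0.952381
NSP = 254772 * 0.007 * 0.952381
= 1698.48


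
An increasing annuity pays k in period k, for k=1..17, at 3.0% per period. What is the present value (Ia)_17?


(Ia)_n = sum_{k=1}^{n} k * v^k, v = 1/(1+i)
v = 0.970874
Sum computed term by term:
(Ia)_17 = 109.1941


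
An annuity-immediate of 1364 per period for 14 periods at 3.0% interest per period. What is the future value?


FV = PMT * ((1+i)^n - 1) / i
= 1364 * ((1.03)^14 - 1) / 0.03
= 1364 * (1.51259 - 1) / 0.03
= 23305.7462


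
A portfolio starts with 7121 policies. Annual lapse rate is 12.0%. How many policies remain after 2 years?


remaining = initial * (1 - lapse)^years
= 7121 * (1 - 0.12)^2
= 7121 * 0.7744
= 5514.5024


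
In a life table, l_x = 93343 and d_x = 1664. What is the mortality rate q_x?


q_x = d_x / l_x
= 1664 / 93343
= 0.0178


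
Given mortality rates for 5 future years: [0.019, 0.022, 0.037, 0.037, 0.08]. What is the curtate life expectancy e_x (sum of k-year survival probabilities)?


e_x = sum_{k=1}^{n} k_p_x
k_p_x values:
  1_p_x = 0.981
  2_p_x = 0.959418
  3_p_x = 0.92392
  4_p_x = 0.889735
  5_p_x = 0.818556
e_x = 4.5726


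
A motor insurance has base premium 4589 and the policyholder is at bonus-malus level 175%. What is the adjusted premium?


adjusted = base * BM_level / 100
= 4589 * 175 / 100
= 4589 * 1.75
= 8030.75


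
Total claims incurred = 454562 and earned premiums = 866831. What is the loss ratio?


Loss ratio = claims / premiums
= 454562 / 866831
= 0.5244


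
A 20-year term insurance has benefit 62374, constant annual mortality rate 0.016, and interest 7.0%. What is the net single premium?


NSP = benefit * sum_{k=0}^{n-1} k_p_x * q * v^(k+1)
With constant q=0.016, v=0.934579
Sum = 0.151225
NSP = 62374 * 0.151225
= 9432.5065


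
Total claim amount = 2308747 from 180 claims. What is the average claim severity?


severity = total / number
= 2308747 / 180
= 12826.3722


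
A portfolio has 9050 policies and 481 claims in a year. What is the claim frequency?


frequency = claims / policies
= 481 / 9050
= 0.0531


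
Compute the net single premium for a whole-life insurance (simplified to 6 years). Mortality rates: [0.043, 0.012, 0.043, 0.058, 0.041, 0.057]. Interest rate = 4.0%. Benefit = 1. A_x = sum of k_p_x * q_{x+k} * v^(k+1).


v = 0.961538
Year 0: k_p_x=1.0, q=0.043, term=0.041346
Year 1: k_p_x=0.957, q=0.012, term=0.010618
Year 2: k_p_x=0.945516, q=0.043, term=0.036144
Year 3: k_p_x=0.904859, q=0.058, term=0.044862
Year 4: k_p_x=0.852377, q=0.041, term=0.028724
Year 5: k_p_x=0.81743, q=0.057, term=0.036824
A_x = 0.1985


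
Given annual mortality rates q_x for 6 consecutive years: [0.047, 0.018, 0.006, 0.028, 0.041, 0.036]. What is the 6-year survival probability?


p_k = 1 - q_k for each year
Survival = product of (1 - q_k)
= 0.953 * 0.982 * 0.994 * 0.972 * 0.959 * 0.964
= 0.8359


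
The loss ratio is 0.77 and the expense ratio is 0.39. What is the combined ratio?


Combined ratio = loss ratio + expense ratio
= 0.77 + 0.39
= 1.16


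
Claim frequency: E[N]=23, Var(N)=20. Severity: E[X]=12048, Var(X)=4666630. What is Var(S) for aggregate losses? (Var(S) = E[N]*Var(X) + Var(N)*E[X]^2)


Var(S) = E[N]*Var(X) + Var(N)*E[X]^2
= 23*4666630 + 20*12048^2
= 107332490 + 2903086080
= 3.0104e+09


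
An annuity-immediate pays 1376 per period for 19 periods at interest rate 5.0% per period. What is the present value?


PV = PMT * (1 - (1+i)^(-n)) / i
= 1376 * (1 - (1+0.05)^(-19)) / 0.05
= 1376 * (1 - 0.395734) / 0.05
= 1376 * 12.085321
= 16629.4015


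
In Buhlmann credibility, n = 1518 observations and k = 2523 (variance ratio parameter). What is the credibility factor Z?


Z = n / (n + k)
= 1518 / (1518 + 2523)
= 1518 / 4041
= 0.3756


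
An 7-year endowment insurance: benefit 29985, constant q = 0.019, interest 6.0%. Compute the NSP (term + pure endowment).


Term component = 3018.1218
Pure endowment = 7_p_x * v^7 * benefit = 0.874345 * 0.665057 * 29985 = 17435.9674
NSP = 20454.0892


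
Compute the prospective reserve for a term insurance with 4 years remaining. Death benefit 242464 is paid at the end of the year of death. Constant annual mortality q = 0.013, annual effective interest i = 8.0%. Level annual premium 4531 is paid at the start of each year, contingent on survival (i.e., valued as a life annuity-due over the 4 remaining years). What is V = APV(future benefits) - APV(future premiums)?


v = 1/(1+i) = 0.925926
APV(future benefits) per unit = sum_{k=0}^{3} k_p_x * q * v^(k+1) = 0.042278
APV(future benefits) = 242464 * 0.042278 = 10250.9781
Life annuity-due factor ä_{x:4} = sum_{k=0}^{3} k_p_x * v^k = 3.512355
APV(future premiums) = 4531 * 3.512355 = 15914.4819
V = 10250.9781 - 15914.4819
= -5663.5038


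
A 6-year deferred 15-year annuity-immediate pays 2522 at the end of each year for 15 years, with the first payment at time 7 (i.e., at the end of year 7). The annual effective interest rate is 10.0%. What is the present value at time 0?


PV at time 6 of the 15-year annuity-immediate:
a_n = 2522 * (1-(1+0.1)^(-15))/0.1 = 19182.5325
Discount back 6 years to time 0:
PV = 19182.5325 * (1+0.1)^(-6)
= 19182.5325 * 0.564474
= 10828.0395


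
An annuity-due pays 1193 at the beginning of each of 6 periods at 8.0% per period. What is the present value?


PV_due = PMT * (1-(1+i)^(-n))/i * (1+i)
PV_immediate = 5515.0954
PV_due = 5515.0954 * 1.08
= 5956.3031


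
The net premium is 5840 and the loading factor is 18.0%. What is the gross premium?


Gross = net * (1 + loading)
= 5840 * (1 + 0.18)
= 5840 * 1.18
= 6891.2


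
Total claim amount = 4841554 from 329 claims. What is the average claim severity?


severity = total / number
= 4841554 / 329
= 14715.9696


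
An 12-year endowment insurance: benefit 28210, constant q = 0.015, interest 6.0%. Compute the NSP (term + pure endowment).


Term component = 3303.1764
Pure endowment = 12_p_x * v^12 * benefit = 0.834132 * 0.496969 * 28210 = 11694.1179
NSP = 14997.2943


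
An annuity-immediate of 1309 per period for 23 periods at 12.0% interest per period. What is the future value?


FV = PMT * ((1+i)^n - 1) / i
= 1309 * ((1.12)^23 - 1) / 0.12
= 1309 * (13.552347 - 1) / 0.12
= 136925.1881


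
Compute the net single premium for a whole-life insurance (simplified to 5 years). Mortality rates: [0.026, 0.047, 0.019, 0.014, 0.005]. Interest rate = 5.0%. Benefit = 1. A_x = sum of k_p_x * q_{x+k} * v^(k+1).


v = 0.952381
Year 0: k_p_x=1.0, q=0.026, term=0.024762
Year 1: k_p_x=0.974, q=0.047, term=0.041522
Year 2: k_p_x=0.928222, q=0.019, term=0.015235
Year 3: k_p_x=0.910586, q=0.014, term=0.010488
Year 4: k_p_x=0.897838, q=0.005, term=0.003517
A_x = 0.0955


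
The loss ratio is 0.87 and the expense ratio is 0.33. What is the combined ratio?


Combined ratio = loss ratio + expense ratio
= 0.87 + 0.33
= 1.2


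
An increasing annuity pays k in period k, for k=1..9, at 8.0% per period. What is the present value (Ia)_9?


(Ia)_n = sum_{k=1}^{n} k * v^k, v = 1/(1+i)
v = 0.925926
Sum computed term by term:
(Ia)_9 = 28.055


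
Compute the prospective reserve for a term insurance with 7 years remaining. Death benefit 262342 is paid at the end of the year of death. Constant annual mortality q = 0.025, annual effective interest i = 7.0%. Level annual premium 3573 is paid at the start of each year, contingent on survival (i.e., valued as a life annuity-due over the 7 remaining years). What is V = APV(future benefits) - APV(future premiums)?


v = 1/(1+i) = 0.934579
APV(future benefits) per unit = sum_{k=0}^{6} k_p_x * q * v^(k+1) = 0.125892
APV(future benefits) = 262342 * 0.125892 = 33026.7902
Life annuity-due factor ä_{x:7} = sum_{k=0}^{6} k_p_x * v^k = 5.388183
APV(future premiums) = 3573 * 5.388183 = 19251.9767
V = 33026.7902 - 19251.9767
= 13774.8135


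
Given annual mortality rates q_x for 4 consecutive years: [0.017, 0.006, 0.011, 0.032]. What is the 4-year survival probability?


p_k = 1 - q_k for each year
Survival = product of (1 - q_k)
= 0.983 * 0.994 * 0.989 * 0.968
= 0.9354


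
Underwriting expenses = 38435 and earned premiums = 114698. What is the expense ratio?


Expense ratio = expenses / premiums
= 38435 / 114698
= 0.3351


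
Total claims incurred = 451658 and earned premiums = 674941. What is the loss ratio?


Loss ratio = claims / premiums
= 451658 / 674941
= 0.6692


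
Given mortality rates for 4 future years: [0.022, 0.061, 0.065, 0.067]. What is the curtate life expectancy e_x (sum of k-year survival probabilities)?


e_x = sum_{k=1}^{n} k_p_x
k_p_x values:
  1_p_x = 0.978
  2_p_x = 0.918342
  3_p_x = 0.85865
  4_p_x = 0.80112
e_x = 3.5561


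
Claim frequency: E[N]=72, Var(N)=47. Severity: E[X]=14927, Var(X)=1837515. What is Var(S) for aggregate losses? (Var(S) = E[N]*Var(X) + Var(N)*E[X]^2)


Var(S) = E[N]*Var(X) + Var(N)*E[X]^2
= 72*1837515 + 47*14927^2
= 132301080 + 10472320463
= 1.0605e+10


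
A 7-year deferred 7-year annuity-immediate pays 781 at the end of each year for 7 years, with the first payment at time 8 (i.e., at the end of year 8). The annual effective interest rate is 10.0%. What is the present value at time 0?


PV at time 7 of the 7-year annuity-immediate:
a_n = 781 * (1-(1+0.1)^(-7))/0.1 = 3802.2351
Discount back 7 years to time 0:
PV = 3802.2351 * (1+0.1)^(-7)
= 3802.2351 * 0.513158
= 1951.1478


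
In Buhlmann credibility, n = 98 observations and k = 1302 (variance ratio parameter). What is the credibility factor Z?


Z = n / (n + k)
= 98 / (98 + 1302)
= 98 / 1400
= 0.07


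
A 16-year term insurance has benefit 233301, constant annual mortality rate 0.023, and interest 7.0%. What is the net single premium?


NSP = benefit * sum_{k=0}^{n-1} k_p_x * q * v^(k+1)
With constant q=0.023, v=0.934579
Sum = 0.18958
NSP = 233301 * 0.18958
= 44229.1367


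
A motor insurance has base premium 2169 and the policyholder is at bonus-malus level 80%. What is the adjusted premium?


adjusted = base * BM_level / 100
= 2169 * 80 / 100
= 2169 * 0.8
= 1735.2


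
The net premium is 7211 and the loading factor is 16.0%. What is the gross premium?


Gross = net * (1 + loading)
= 7211 * (1 + 0.16)
= 7211 * 1.16
= 8364.76


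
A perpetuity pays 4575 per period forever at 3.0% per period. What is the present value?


PV = PMT / i
= 4575 / 0.03
= 152500.0


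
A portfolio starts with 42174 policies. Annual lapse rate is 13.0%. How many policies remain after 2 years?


remaining = initial * (1 - lapse)^years
= 42174 * (1 - 0.13)^2
= 42174 * 0.7569
= 31921.5006


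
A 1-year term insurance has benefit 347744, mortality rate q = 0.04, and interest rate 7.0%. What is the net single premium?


NSP = benefit * q * v
v = 1/(1+i) = 0.934579
NSP = 347744 * 0.04 * 0.934579
= 12999.7757


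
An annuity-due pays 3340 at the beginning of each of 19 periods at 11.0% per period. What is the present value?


PV_due = PMT * (1-(1+i)^(-n))/i * (1+i)
PV_immediate = 26183.2427
PV_due = 26183.2427 * 1.11
= 29063.3994


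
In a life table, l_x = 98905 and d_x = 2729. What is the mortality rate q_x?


q_x = d_x / l_x
= 2729 / 98905
= 0.0276


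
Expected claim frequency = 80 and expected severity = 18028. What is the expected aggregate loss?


E[S] = E[N] * E[X]
= 80 * 18028
= 1.4422e+06


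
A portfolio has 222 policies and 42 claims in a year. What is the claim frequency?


frequency = claims / policies
= 42 / 222
= 0.1892


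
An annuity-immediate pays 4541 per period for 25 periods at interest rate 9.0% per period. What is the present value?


PV = PMT * (1 - (1+i)^(-n)) / i
= 4541 * (1 - (1+0.09)^(-25)) / 0.09
= 4541 * (1 - 0.115968) / 0.09
= 4541 * 9.82258
= 44604.334


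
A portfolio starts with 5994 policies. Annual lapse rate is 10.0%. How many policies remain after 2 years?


remaining = initial * (1 - lapse)^years
= 5994 * (1 - 0.1)^2
= 5994 * 0.81
= 4855.14


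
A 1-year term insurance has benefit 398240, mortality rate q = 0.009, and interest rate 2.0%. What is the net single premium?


NSP = benefit * q * v
v = 1/(1+i) = 0.980392
NSP = 398240 * 0.009 * 0.980392
= 3513.8824


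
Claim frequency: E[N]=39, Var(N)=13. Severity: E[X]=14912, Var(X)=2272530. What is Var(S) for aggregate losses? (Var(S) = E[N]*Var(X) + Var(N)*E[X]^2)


Var(S) = E[N]*Var(X) + Var(N)*E[X]^2
= 39*2272530 + 13*14912^2
= 88628670 + 2890780672
= 2.9794e+09


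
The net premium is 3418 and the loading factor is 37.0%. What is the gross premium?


Gross = net * (1 + loading)
= 3418 * (1 + 0.37)
= 3418 * 1.37
= 4682.66


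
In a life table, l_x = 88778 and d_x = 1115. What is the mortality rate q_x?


q_x = d_x / l_x
= 1115 / 88778
= 0.0126


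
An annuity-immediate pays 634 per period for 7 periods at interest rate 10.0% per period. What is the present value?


PV = PMT * (1 - (1+i)^(-n)) / i
= 634 * (1 - (1+0.1)^(-7)) / 0.1
= 634 * (1 - 0.513158) / 0.1
= 634 * 4.868419
= 3086.5775


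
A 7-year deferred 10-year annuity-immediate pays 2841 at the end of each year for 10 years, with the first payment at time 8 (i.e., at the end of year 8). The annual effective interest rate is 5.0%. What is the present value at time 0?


PV at time 7 of the 10-year annuity-immediate:
a_n = 2841 * (1-(1+0.05)^(-10))/0.05 = 21937.4489
Discount back 7 years to time 0:
PV = 21937.4489 * (1+0.05)^(-7)
= 21937.4489 * 0.710681
= 15590.5354


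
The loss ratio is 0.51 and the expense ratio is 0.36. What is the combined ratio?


Combined ratio = loss ratio + expense ratio
= 0.51 + 0.36
= 0.87


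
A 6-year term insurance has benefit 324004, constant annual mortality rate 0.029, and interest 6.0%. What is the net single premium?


NSP = benefit * sum_{k=0}^{n-1} k_p_x * q * v^(k+1)
With constant q=0.029, v=0.943396
Sum = 0.133317
NSP = 324004 * 0.133317
= 43195.3166


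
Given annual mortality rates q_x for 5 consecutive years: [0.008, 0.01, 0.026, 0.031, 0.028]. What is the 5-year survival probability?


p_k = 1 - q_k for each year
Survival = product of (1 - q_k)
= 0.992 * 0.99 * 0.974 * 0.969 * 0.972
= 0.9009


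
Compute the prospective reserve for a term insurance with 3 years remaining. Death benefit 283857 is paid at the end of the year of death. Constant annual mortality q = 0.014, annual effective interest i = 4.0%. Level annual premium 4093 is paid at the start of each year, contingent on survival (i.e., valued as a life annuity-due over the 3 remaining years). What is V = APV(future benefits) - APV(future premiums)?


v = 1/(1+i) = 0.961538
APV(future benefits) per unit = sum_{k=0}^{2} k_p_x * q * v^(k+1) = 0.038324
APV(future benefits) = 283857 * 0.038324 = 10878.5397
Life annuity-due factor ä_{x:3} = sum_{k=0}^{2} k_p_x * v^k = 2.846927
APV(future premiums) = 4093 * 2.846927 = 11652.4713
V = 10878.5397 - 11652.4713
= -773.9316


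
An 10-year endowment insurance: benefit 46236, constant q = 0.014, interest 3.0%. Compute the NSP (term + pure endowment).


Term component = 5204.257
Pure endowment = 10_p_x * v^10 * benefit = 0.868499 * 0.744094 * 46236 = 29879.7636
NSP = 35084.0206


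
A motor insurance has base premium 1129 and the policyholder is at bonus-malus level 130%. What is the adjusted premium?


adjusted = base * BM_level / 100
= 1129 * 130 / 100
= 1129 * 1.3
= 1467.7


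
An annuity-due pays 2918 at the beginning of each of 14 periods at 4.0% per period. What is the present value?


PV_due = PMT * (1-(1+i)^(-n))/i * (1+i)
PV_immediate = 30823.1927
PV_due = 30823.1927 * 1.04
= 32056.1204


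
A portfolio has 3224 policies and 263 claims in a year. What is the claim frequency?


frequency = claims / policies
= 263 / 3224
= 0.0816


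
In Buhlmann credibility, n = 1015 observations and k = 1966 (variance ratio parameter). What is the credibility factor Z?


Z = n / (n + k)
= 1015 / (1015 + 1966)
= 1015 / 2981
= 0.3405


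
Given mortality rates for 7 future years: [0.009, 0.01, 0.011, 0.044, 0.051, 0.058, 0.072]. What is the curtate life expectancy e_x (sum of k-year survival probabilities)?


e_x = sum_{k=1}^{n} k_p_x
k_p_x values:
  1_p_x = 0.991
  2_p_x = 0.98109
  3_p_x = 0.970298
  4_p_x = 0.927605
  5_p_x = 0.880297
  6_p_x = 0.82924
  7_p_x = 0.769535
e_x = 6.3491


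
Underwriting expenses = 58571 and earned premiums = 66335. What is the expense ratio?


Expense ratio = expenses / premiums
= 58571 / 66335
= 0.883


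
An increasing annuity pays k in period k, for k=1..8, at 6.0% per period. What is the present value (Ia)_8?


(Ia)_n = sum_{k=1}^{n} k * v^k, v = 1/(1+i)
v = 0.943396
Sum computed term by term:
(Ia)_8 = 26.0514


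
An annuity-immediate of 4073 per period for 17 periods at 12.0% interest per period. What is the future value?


FV = PMT * ((1+i)^n - 1) / i
= 4073 * ((1.12)^17 - 1) / 0.12
= 4073 * (6.866041 - 1) / 0.12
= 199103.2045


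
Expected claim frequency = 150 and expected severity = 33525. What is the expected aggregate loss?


E[S] = E[N] * E[X]
= 150 * 33525
= 5.0288e+06


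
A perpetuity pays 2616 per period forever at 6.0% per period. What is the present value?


PV = PMT / i
= 2616 / 0.06
= 43600.0


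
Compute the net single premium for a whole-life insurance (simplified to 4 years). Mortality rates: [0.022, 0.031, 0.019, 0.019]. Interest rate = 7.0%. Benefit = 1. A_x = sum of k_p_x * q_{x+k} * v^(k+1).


v = 0.934579
Year 0: k_p_x=1.0, q=0.022, term=0.020561
Year 1: k_p_x=0.978, q=0.031, term=0.026481
Year 2: k_p_x=0.947682, q=0.019, term=0.014698
Year 3: k_p_x=0.929676, q=0.019, term=0.013476
A_x = 0.0752


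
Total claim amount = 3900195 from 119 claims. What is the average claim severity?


severity = total / number
= 3900195 / 119
= 32774.7479


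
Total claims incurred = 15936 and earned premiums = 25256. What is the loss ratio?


Loss ratio = claims / premiums
= 15936 / 25256
= 0.631


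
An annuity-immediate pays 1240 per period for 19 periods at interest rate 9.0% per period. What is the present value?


PV = PMT * (1 - (1+i)^(-n)) / i
= 1240 * (1 - (1+0.09)^(-19)) / 0.09
= 1240 * (1 - 0.19449) / 0.09
= 1240 * 8.950115
= 11098.1423


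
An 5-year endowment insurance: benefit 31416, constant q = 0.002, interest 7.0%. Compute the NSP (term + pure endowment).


Term component = 256.6645
Pure endowment = 5_p_x * v^5 * benefit = 0.99004 * 0.712986 * 31416 = 22176.0763
NSP = 22432.7408


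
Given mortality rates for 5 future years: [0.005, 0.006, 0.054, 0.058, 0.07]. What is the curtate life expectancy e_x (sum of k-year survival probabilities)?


e_x = sum_{k=1}^{n} k_p_x
k_p_x values:
  1_p_x = 0.995
  2_p_x = 0.98903
  3_p_x = 0.935622
  4_p_x = 0.881356
  5_p_x = 0.819661
e_x = 4.6207


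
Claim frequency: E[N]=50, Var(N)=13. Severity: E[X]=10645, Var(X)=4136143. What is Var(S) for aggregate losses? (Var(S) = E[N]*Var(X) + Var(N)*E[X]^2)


Var(S) = E[N]*Var(X) + Var(N)*E[X]^2
= 50*4136143 + 13*10645^2
= 206807150 + 1473108325
= 1.6799e+09


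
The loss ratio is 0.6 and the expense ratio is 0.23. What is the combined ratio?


Combined ratio = loss ratio + expense ratio
= 0.6 + 0.23
= 0.83


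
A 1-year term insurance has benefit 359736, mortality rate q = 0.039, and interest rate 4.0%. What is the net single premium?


NSP = benefit * q * v
v = 1/(1+i) = 0.961538
NSP = 359736 * 0.039 * 0.961538
= 13490.1


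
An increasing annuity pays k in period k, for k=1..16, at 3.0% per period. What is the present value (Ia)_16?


(Ia)_n = sum_{k=1}^{n} k * v^k, v = 1/(1+i)
v = 0.970874
Sum computed term by term:
(Ia)_16 = 98.9088


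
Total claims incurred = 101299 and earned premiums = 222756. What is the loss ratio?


Loss ratio = claims / premiums
= 101299 / 222756
= 0.4548


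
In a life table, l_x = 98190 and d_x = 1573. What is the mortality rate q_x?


q_x = d_x / l_x
= 1573 / 98190
= 0.016


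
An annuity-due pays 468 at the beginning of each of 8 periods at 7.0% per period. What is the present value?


PV_due = PMT * (1-(1+i)^(-n))/i * (1+i)
PV_immediate = 2794.5677
PV_due = 2794.5677 * 1.07
= 2990.1874


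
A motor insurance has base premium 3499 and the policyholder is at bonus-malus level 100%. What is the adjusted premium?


adjusted = base * BM_level / 100
= 3499 * 100 / 100
= 3499 * 1.0
= 3499.0


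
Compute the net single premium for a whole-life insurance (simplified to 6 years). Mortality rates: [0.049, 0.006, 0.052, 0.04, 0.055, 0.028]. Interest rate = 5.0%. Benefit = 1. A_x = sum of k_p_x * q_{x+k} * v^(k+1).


v = 0.952381
Year 0: k_p_x=1.0, q=0.049, term=0.046667
Year 1: k_p_x=0.951, q=0.006, term=0.005176
Year 2: k_p_x=0.945294, q=0.052, term=0.042462
Year 3: k_p_x=0.896139, q=0.04, term=0.02949
Year 4: k_p_x=0.860293, q=0.055, term=0.037073
Year 5: k_p_x=0.812977, q=0.028, term=0.016986
A_x = 0.1779
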